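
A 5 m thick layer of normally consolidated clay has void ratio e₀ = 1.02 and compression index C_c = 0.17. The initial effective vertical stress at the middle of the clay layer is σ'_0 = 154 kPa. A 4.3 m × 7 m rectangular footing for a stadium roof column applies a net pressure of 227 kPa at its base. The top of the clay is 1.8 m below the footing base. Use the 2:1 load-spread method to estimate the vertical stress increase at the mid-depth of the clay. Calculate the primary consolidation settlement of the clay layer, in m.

S_c ≈ 0.0687 m

Mid-depth of clay below the footing base: z = 1.8 + 5/2 = 4.3 m.
Stress increase at mid-clay by the 2:1 spreading method:
Δσ = qBL/((B+z)(L+z)) = 227×4.3×7/((4.3+4.3)(7+4.3)) = 70.31 kPa
Final effective stress: σ'_f = σ'_0 + Δσ = 154 + 70.31 = 224.31 kPa.
Normally consolidated clay, so the full stress increment lies on the virgin compression line:
S_c = C_c·H/(1+e₀)·log₁₀(σ'_f/σ'_0) = 0.17×5/(1+1.02)×log₁₀(224.31/154)
    = 0.42079 × 0.16333 = 0.06873 m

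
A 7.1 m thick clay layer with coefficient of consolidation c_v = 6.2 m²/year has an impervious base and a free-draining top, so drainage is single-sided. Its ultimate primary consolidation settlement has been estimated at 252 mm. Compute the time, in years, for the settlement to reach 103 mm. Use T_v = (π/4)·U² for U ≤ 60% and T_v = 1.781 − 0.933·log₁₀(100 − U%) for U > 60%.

t ≈ 1.07 years

Drainage path length: H_d = H = 7.1 m (single drainage).
U = S(t)/S_ult = 103/252 = 0.4087.
U ≤ 60%: T_v = (π/4)·U² = (π/4)×0.40873² = 0.13121.
t = T_v·H_d²/c_v = 0.13121×7.1²/6.2 = 1.067 years.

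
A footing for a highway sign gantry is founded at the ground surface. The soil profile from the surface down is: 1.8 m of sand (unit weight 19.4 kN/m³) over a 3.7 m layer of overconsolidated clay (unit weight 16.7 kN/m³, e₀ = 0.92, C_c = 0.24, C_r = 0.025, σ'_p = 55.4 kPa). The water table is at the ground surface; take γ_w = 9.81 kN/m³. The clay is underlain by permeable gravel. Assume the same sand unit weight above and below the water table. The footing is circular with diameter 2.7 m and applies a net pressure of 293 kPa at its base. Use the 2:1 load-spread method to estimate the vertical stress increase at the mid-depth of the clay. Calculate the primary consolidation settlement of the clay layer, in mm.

S_c ≈ 94 mm

Mid-depth of clay below the ground surface: z = 1.8 + 3.7/2 = 3.65 m.
Total vertical stress at mid-clay: σ_v = 19.4×1.8 + 16.7×1.85 = 65.815 kPa.
Pore pressure: u = 9.81×(3.65 − 0) = 35.806 kPa.
Initial effective stress: σ'_0 = σ_v − u = 65.815 − 35.806 = 30.009 kPa.
Stress increase at mid-clay by the 2:1 spreading method:
Δσ ≈ qD²/(D+z)² = 293×2.7²/(2.7+3.65)² = 52.972 kPa
Final effective stress: σ'_f = 30.009 + 52.972 = 82.981 kPa.
σ'_f = 82.981 > σ'_p = 55.4 kPa, so the stress path crosses the preconsolidation pressure — recompression up to σ'_p, then virgin compression beyond:
S_c = H/(1+e₀)·[C_r·log₁₀(σ'_p/σ'_0) + C_c·log₁₀(σ'_f/σ'_p)]
    = 3.7/1.92 × [0.025×log₁₀(55.4/30.009) + 0.24×log₁₀(82.981/55.4)]
    = 1.9271 × [0.0066565 + 0.042113] = 0.09398 m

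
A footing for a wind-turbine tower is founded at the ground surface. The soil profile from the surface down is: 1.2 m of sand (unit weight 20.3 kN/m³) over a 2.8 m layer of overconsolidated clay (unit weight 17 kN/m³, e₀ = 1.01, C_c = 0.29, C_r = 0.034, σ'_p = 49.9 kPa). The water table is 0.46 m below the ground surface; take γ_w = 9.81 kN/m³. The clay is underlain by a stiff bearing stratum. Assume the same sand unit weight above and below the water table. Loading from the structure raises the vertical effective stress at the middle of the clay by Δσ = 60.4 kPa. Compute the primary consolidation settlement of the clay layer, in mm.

S_c ≈ 111 mm

Mid-depth of clay below the ground surface: z = 1.2 + 2.8/2 = 2.6 m.
Total vertical stress at mid-clay: σ_v = 20.3×1.2 + 17×1.4 = 48.16 kPa.
Pore pressure: u = 9.81×(2.6 − 0.46) = 20.993 kPa.
Initial effective stress: σ'_0 = σ_v − u = 48.16 − 20.993 = 27.167 kPa.
Final effective stress: σ'_f = 27.167 + 60.4 = 87.567 kPa.
σ'_f = 87.567 > σ'_p = 49.9 kPa, so the stress path crosses the preconsolidation pressure — recompression up to σ'_p, then virgin compression beyond:
S_c = H/(1+e₀)·[C_r·log₁₀(σ'_p/σ'_0) + C_c·log₁₀(σ'_f/σ'_p)]
    = 2.8/2.01 × [0.034×log₁₀(49.9/27.167) + 0.29×log₁₀(87.567/49.9)]
    = 1.393 × [0.008978 + 0.07083] = 0.1112 m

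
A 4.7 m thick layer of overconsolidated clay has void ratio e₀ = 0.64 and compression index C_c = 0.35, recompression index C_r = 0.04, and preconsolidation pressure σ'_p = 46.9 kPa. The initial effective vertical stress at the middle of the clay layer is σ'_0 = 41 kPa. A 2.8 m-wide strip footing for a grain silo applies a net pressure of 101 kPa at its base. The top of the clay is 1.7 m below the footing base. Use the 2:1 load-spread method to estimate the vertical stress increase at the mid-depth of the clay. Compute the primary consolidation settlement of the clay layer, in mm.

Mid-depth of clay below the footing base: z = 1.7 + 4.7/2 = 4.05 m.
Stress increase at mid-clay by the 2:1 spreading method:
Δσ = qB/(B+z) = 101×2.8/(2.8+4.05) = 41.285 kPa
Final effective stress: σ'_f = 41 + 41.285 = 82.285 kPa.
σ'_f = 82.285 > σ'_p = 46.9 kPa, so the stress path crosses the preconsolidation pressure — recompression up to σ'_p, then virgin compression beyond:
S_c = H/(1+e₀)·[C_r·log₁₀(σ'_p/σ'_0) + C_c·log₁₀(σ'_f/σ'_p)]
    = 4.7/1.64 × [0.04×log₁₀(46.9/41) + 0.35×log₁₀(82.285/46.9)]
    = 2.8659 × [0.0023356 + 0.085452] = 0.2516 m

S_c ≈ 252 mm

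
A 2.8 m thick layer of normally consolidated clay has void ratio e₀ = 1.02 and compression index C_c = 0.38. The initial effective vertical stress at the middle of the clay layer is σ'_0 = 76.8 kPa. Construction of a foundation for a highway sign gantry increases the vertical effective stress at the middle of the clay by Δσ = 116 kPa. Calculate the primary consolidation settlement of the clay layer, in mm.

Final effective stress: σ'_f = σ'_0 + Δσ = 76.8 + 116 = 192.8 kPa.
Normally consolidated clay, so the full stress increment lies on the virgin compression line:
S_c = C_c·H/(1+e₀)·log₁₀(σ'_f/σ'_0) = 0.38×2.8/(1+1.02)×log₁₀(192.8/76.8)
    = 0.52673 × 0.39975 = 0.2106 m

S_c ≈ 211 mm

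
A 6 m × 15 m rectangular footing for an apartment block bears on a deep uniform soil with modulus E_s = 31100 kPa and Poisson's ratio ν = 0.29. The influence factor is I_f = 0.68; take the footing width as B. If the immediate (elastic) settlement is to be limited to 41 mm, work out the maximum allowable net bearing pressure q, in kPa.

q ≈ 341 kPa

S_e = q·B·(1−ν²)/E_s · I_f  ⇒  q = S_e·E_s / (B·(1−ν²)·I_f).
q = 0.041 × 31100 / (6 × 0.9159 × 0.68) = 341.2 kPa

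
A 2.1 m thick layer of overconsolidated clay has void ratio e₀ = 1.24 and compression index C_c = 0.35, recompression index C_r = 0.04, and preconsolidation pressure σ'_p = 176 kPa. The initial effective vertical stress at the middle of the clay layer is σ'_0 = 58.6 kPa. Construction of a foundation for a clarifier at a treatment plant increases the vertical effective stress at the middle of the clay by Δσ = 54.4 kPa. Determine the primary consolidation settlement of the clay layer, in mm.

Final effective stress: σ'_f = 58.6 + 54.4 = 113 kPa.
σ'_f = 113 ≤ σ'_p = 176 kPa, so the clay remains overconsolidated and only the recompression index applies:
S_c = C_r·H/(1+e₀)·log₁₀(σ'_f/σ'_0) = 0.04×2.1/2.24×log₁₀(113/58.6)
    = 0.0375 × 0.28518 = 0.01069 m

S_c ≈ 10.7 mm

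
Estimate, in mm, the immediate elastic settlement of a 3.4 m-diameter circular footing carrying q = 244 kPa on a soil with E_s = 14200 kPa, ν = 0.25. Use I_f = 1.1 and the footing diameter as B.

S_e ≈ 60.2 mm

Immediate (elastic) settlement: S_e = q·B·(1−ν²)/E_s · I_f.
S_e = 244 × 3.4 × (1 − 0.25²) / 14200 × 1.1
    = 244 × 3.4 × 0.9375 / 14200 × 1.1
    = 0.06025 m = 60.25 mm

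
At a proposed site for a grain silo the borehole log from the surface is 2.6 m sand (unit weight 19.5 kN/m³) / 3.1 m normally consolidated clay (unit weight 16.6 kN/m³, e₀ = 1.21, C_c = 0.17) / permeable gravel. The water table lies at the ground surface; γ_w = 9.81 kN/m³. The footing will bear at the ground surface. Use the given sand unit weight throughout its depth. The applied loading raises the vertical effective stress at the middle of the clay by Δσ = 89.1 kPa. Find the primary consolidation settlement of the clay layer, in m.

S_c ≈ 0.13 m

Mid-depth of clay below the ground surface: z = 2.6 + 3.1/2 = 4.15 m.
Total vertical stress at mid-clay: σ_v = 19.5×2.6 + 16.6×1.55 = 76.43 kPa.
Pore pressure: u = 9.81×(4.15 − 0) = 40.712 kPa.
Initial effective stress: σ'_0 = σ_v − u = 76.43 − 40.712 = 35.718 kPa.
Final effective stress: σ'_f = σ'_0 + Δσ = 35.718 + 89.1 = 124.82 kPa.
Normally consolidated clay, so the full stress increment lies on the virgin compression line:
S_c = C_c·H/(1+e₀)·log₁₀(σ'_f/σ'_0) = 0.17×3.1/(1+1.21)×log₁₀(124.82/35.718)
    = 0.23846 × 0.5434 = 0.1296 m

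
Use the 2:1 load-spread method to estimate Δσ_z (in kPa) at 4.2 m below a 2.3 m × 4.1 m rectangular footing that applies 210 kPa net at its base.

By the 2:1 method the load spreads at 1 horizontal : 2 vertical, so at depth z the loaded area has grown by z in each plan dimension:
Δσ = qBL/((B+z)(L+z)) = 210×2.3×4.1/((2.3+4.2)(4.1+4.2)) = 36.706 kPa

Δσ_z ≈ 36.7 kPa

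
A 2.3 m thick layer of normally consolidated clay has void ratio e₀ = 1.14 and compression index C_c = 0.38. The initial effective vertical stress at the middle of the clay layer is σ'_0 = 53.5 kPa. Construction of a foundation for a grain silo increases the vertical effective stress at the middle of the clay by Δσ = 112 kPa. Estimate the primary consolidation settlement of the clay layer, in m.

S_c ≈ 0.2 m

Final effective stress: σ'_f = σ'_0 + Δσ = 53.5 + 112 = 165.5 kPa.
Normally consolidated clay, so the full stress increment lies on the virgin compression line:
S_c = C_c·H/(1+e₀)·log₁₀(σ'_f/σ'_0) = 0.38×2.3/(1+1.14)×log₁₀(165.5/53.5)
    = 0.40841 × 0.49044 = 0.2003 m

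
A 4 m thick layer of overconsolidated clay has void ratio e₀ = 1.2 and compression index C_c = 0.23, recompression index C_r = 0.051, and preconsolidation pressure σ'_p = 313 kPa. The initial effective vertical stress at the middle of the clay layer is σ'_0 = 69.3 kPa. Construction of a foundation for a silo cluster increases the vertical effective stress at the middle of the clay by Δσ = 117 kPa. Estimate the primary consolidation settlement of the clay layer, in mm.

Final effective stress: σ'_f = 69.3 + 117 = 186.3 kPa.
σ'_f = 186.3 ≤ σ'_p = 313 kPa, so the clay remains overconsolidated and only the recompression index applies:
S_c = C_r·H/(1+e₀)·log₁₀(σ'_f/σ'_0) = 0.051×4/2.2×log₁₀(186.3/69.3)
    = 0.092728 × 0.42948 = 0.03982 m

S_c ≈ 39.8 mm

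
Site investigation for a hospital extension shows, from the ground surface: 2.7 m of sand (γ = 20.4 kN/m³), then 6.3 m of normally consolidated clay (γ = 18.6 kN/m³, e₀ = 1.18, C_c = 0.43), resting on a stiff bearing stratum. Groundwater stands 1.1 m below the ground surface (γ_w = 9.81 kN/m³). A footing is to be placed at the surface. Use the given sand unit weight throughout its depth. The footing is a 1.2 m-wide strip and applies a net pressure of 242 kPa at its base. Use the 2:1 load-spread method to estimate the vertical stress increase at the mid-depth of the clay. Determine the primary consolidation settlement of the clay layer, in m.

Mid-depth of clay below the ground surface: z = 2.7 + 6.3/2 = 5.85 m.
Total vertical stress at mid-clay: σ_v = 20.4×2.7 + 18.6×3.15 = 113.67 kPa.
Pore pressure: u = 9.81×(5.85 − 1.1) = 46.598 kPa.
Initial effective stress: σ'_0 = σ_v − u = 113.67 − 46.598 = 67.072 kPa.
Stress increase at mid-clay by the 2:1 spreading method:
Δσ = qB/(B+z) = 242×1.2/(1.2+5.85) = 41.191 kPa
Final effective stress: σ'_f = σ'_0 + Δσ = 67.072 + 41.191 = 108.26 kPa.
Normally consolidated clay, so the full stress increment lies on the virgin compression line:
S_c = C_c·H/(1+e₀)·log₁₀(σ'_f/σ'_0) = 0.43×6.3/(1+1.18)×log₁₀(108.26/67.072)
    = 1.2427 × 0.20793 = 0.2584 m

S_c ≈ 0.258 m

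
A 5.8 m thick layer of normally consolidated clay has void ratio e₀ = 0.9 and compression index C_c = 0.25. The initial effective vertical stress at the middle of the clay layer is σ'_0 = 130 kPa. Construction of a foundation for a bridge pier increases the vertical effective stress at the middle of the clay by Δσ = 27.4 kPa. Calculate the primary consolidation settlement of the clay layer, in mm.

S_c ≈ 63.4 mm

Final effective stress: σ'_f = σ'_0 + Δσ = 130 + 27.4 = 157.4 kPa.
Normally consolidated clay, so the full stress increment lies on the virgin compression line:
S_c = C_c·H/(1+e₀)·log₁₀(σ'_f/σ'_0) = 0.25×5.8/(1+0.9)×log₁₀(157.4/130)
    = 0.76316 × 0.083061 = 0.06339 m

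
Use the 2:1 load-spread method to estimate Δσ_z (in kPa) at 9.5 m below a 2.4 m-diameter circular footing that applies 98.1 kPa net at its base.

Δσ_z ≈ 3.99 kPa

By the 2:1 method the load spreads at 1 horizontal : 2 vertical, so at depth z the loaded area has grown by z in each plan dimension:
Δσ ≈ qD²/(D+z)² = 98.1×2.4²/(2.4+9.5)² = 3.9902 kPa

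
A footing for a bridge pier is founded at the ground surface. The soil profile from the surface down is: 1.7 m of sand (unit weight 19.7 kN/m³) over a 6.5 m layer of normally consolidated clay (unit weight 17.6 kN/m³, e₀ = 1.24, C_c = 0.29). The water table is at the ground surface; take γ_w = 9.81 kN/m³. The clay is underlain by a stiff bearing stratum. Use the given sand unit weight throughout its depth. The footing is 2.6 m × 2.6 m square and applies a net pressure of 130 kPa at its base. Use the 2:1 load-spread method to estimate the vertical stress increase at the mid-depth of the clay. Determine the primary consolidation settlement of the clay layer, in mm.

S_c ≈ 114 mm

Mid-depth of clay below the ground surface: z = 1.7 + 6.5/2 = 4.95 m.
Total vertical stress at mid-clay: σ_v = 19.7×1.7 + 17.6×3.25 = 90.69 kPa.
Pore pressure: u = 9.81×(4.95 − 0) = 48.56 kPa.
Initial effective stress: σ'_0 = σ_v − u = 90.69 − 48.56 = 42.13 kPa.
Stress increase at mid-clay by the 2:1 spreading method:
Δσ = qBL/((B+z)(L+z)) = 130×2.6×2.6/((2.6+4.95)(2.6+4.95)) = 15.417 kPa
Final effective stress: σ'_f = σ'_0 + Δσ = 42.13 + 15.417 = 57.547 kPa.
Normally consolidated clay, so the full stress increment lies on the virgin compression line:
S_c = C_c·H/(1+e₀)·log₁₀(σ'_f/σ'_0) = 0.29×6.5/(1+1.24)×log₁₀(57.547/42.13)
    = 0.84152 × 0.13543 = 0.114 m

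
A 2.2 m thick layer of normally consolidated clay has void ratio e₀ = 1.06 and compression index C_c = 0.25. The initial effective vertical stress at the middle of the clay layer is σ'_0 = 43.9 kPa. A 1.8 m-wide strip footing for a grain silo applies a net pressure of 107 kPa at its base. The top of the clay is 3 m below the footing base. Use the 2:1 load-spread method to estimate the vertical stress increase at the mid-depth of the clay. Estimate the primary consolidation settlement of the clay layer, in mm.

S_c ≈ 64.5 mm

Mid-depth of clay below the footing base: z = 3 + 2.2/2 = 4.1 m.
Stress increase at mid-clay by the 2:1 spreading method:
Δσ = qB/(B+z) = 107×1.8/(1.8+4.1) = 32.644 kPa
Final effective stress: σ'_f = σ'_0 + Δσ = 43.9 + 32.644 = 76.544 kPa.
Normally consolidated clay, so the full stress increment lies on the virgin compression line:
S_c = C_c·H/(1+e₀)·log₁₀(σ'_f/σ'_0) = 0.25×2.2/(1+1.06)×log₁₀(76.544/43.9)
    = 0.26699 × 0.24145 = 0.06446 m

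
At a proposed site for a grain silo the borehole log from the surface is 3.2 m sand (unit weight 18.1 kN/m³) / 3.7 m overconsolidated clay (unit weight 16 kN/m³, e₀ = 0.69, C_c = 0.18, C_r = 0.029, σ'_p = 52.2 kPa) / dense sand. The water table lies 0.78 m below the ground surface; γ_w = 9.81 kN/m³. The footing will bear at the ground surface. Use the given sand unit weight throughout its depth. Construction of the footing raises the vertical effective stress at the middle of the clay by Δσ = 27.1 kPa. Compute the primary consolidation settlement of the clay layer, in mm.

S_c ≈ 60.5 mm

Mid-depth of clay below the ground surface: z = 3.2 + 3.7/2 = 5.05 m.
Total vertical stress at mid-clay: σ_v = 18.1×3.2 + 16×1.85 = 87.52 kPa.
Pore pressure: u = 9.81×(5.05 − 0.78) = 41.889 kPa.
Initial effective stress: σ'_0 = σ_v − u = 87.52 − 41.889 = 45.631 kPa.
Final effective stress: σ'_f = 45.631 + 27.1 = 72.731 kPa.
σ'_f = 72.731 > σ'_p = 52.2 kPa, so the stress path crosses the preconsolidation pressure — recompression up to σ'_p, then virgin compression beyond:
S_c = H/(1+e₀)·[C_r·log₁₀(σ'_p/σ'_0) + C_c·log₁₀(σ'_f/σ'_p)]
    = 3.7/1.69 × [0.029×log₁₀(52.2/45.631) + 0.18×log₁₀(72.731/52.2)]
    = 2.1893 × [0.0016939 + 0.025929] = 0.06047 m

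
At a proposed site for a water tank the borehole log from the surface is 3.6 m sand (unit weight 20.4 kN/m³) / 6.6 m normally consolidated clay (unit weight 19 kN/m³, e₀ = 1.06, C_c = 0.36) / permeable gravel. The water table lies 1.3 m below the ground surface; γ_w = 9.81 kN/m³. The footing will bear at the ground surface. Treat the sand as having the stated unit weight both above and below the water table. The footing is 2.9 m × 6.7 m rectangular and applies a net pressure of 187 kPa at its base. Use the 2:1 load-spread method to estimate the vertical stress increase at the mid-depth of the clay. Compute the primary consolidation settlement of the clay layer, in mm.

S_c ≈ 145 mm

Mid-depth of clay below the ground surface: z = 3.6 + 6.6/2 = 6.9 m.
Total vertical stress at mid-clay: σ_v = 20.4×3.6 + 19×3.3 = 136.14 kPa.
Pore pressure: u = 9.81×(6.9 − 1.3) = 54.936 kPa.
Initial effective stress: σ'_0 = σ_v − u = 136.14 − 54.936 = 81.204 kPa.
Stress increase at mid-clay by the 2:1 spreading method:
Δσ = qBL/((B+z)(L+z)) = 187×2.9×6.7/((2.9+6.9)(6.7+6.9)) = 27.261 kPa
Final effective stress: σ'_f = σ'_0 + Δσ = 81.204 + 27.261 = 108.46 kPa.
Normally consolidated clay, so the full stress increment lies on the virgin compression line:
S_c = C_c·H/(1+e₀)·log₁₀(σ'_f/σ'_0) = 0.36×6.6/(1+1.06)×log₁₀(108.46/81.204)
    = 1.1534 × 0.12569 = 0.145 m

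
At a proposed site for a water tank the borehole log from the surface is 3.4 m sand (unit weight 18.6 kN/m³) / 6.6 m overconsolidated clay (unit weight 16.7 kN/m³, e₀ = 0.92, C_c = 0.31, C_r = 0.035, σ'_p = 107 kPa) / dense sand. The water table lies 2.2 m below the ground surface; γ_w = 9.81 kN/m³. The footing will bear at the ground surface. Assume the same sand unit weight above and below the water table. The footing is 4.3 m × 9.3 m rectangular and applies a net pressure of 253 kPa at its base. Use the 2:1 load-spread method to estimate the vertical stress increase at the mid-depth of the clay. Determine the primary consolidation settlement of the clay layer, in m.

S_c ≈ 0.115 m

Mid-depth of clay below the ground surface: z = 3.4 + 6.6/2 = 6.7 m.
Total vertical stress at mid-clay: σ_v = 18.6×3.4 + 16.7×3.3 = 118.35 kPa.
Pore pressure: u = 9.81×(6.7 − 2.2) = 44.145 kPa.
Initial effective stress: σ'_0 = σ_v − u = 118.35 − 44.145 = 74.205 kPa.
Stress increase at mid-clay by the 2:1 spreading method:
Δσ = qBL/((B+z)(L+z)) = 253×4.3×9.3/((4.3+6.7)(9.3+6.7)) = 57.486 kPa
Final effective stress: σ'_f = 74.205 + 57.486 = 131.69 kPa.
σ'_f = 131.69 > σ'_p = 107 kPa, so the stress path crosses the preconsolidation pressure — recompression up to σ'_p, then virgin compression beyond:
S_c = H/(1+e₀)·[C_r·log₁₀(σ'_p/σ'_0) + C_c·log₁₀(σ'_f/σ'_p)]
    = 6.6/1.92 × [0.035×log₁₀(107/74.205) + 0.31×log₁₀(131.69/107)]
    = 3.4375 × [0.0055633 + 0.027952] = 0.1152 m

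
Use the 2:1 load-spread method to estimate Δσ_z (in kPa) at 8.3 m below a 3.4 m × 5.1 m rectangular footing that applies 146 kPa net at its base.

By the 2:1 method the load spreads at 1 horizontal : 2 vertical, so at depth z the loaded area has grown by z in each plan dimension:
Δσ = qBL/((B+z)(L+z)) = 146×3.4×5.1/((3.4+8.3)(5.1+8.3)) = 16.148 kPa

Δσ_z ≈ 16.1 kPa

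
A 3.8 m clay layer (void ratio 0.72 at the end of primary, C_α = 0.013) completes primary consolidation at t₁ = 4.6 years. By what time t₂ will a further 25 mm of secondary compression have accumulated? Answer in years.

S_s = C_α·H/(1+e_p)·log₁₀(t₂/t₁) ⇒ log₁₀(t₂/t₁) = S_s·(1+e_p)/(C_α·H).
log₁₀(t₂/t₁) = 0.025 × (1+0.72) / (0.013×3.8) = 0.8704
t₂ = t₁ × 10^0.8704 = 4.6 × 7.421 = 34.14 years

t₂ ≈ 34.1 years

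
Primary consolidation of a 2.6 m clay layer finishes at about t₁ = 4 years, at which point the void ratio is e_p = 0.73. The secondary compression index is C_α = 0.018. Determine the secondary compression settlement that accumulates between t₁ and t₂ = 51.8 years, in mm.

Secondary compression: S_s = C_α·H/(1+e_p)·log₁₀(t₂/t₁)
S_s = 0.018×2.6/(1+0.73)×log₁₀(51.8/4)
    = 0.02705 × 1.112 = 0.03009 m

S_s ≈ 30.1 mm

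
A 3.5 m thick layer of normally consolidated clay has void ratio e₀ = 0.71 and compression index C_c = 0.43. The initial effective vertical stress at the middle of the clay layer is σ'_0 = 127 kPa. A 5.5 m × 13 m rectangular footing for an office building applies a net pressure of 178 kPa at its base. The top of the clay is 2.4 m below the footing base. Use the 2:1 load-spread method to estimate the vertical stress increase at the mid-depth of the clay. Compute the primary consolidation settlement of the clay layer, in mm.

S_c ≈ 181 mm

Mid-depth of clay below the footing base: z = 2.4 + 3.5/2 = 4.15 m.
Stress increase at mid-clay by the 2:1 spreading method:
Δσ = qBL/((B+z)(L+z)) = 178×5.5×13/((5.5+4.15)(13+4.15)) = 76.901 kPa
Final effective stress: σ'_f = σ'_0 + Δσ = 127 + 76.901 = 203.9 kPa.
Normally consolidated clay, so the full stress increment lies on the virgin compression line:
S_c = C_c·H/(1+e₀)·log₁₀(σ'_f/σ'_0) = 0.43×3.5/(1+0.71)×log₁₀(203.9/127)
    = 0.88012 × 0.20561 = 0.181 m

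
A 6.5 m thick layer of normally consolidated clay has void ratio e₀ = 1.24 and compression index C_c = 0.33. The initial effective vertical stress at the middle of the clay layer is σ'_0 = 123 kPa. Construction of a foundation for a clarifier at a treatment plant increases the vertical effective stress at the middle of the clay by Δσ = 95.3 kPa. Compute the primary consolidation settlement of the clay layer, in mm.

S_c ≈ 239 mm

Final effective stress: σ'_f = σ'_0 + Δσ = 123 + 95.3 = 218.3 kPa.
Normally consolidated clay, so the full stress increment lies on the virgin compression line:
S_c = C_c·H/(1+e₀)·log₁₀(σ'_f/σ'_0) = 0.33×6.5/(1+1.24)×log₁₀(218.3/123)
    = 0.95759 × 0.24915 = 0.2386 m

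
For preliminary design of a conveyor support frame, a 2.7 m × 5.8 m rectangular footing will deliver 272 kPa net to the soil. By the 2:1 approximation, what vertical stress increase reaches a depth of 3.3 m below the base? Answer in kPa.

Δσ_z ≈ 78 kPa

By the 2:1 method the load spreads at 1 horizontal : 2 vertical, so at depth z the loaded area has grown by z in each plan dimension:
Δσ = qBL/((B+z)(L+z)) = 272×2.7×5.8/((2.7+3.3)(5.8+3.3)) = 78.013 kPa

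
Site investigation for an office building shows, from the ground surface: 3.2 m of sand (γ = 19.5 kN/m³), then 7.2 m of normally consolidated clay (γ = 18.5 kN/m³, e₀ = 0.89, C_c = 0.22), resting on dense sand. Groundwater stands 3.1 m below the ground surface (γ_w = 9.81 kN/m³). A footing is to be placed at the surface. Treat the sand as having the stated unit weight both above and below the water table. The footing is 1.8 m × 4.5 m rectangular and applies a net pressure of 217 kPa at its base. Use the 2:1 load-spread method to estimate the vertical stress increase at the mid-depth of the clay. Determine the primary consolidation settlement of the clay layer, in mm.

Mid-depth of clay below the ground surface: z = 3.2 + 7.2/2 = 6.8 m.
Total vertical stress at mid-clay: σ_v = 19.5×3.2 + 18.5×3.6 = 129 kPa.
Pore pressure: u = 9.81×(6.8 − 3.1) = 36.297 kPa.
Initial effective stress: σ'_0 = σ_v − u = 129 − 36.297 = 92.703 kPa.
Stress increase at mid-clay by the 2:1 spreading method:
Δσ = qBL/((B+z)(L+z)) = 217×1.8×4.5/((1.8+6.8)(4.5+6.8)) = 18.087 kPa
Final effective stress: σ'_f = σ'_0 + Δσ = 92.703 + 18.087 = 110.79 kPa.
Normally consolidated clay, so the full stress increment lies on the virgin compression line:
S_c = C_c·H/(1+e₀)·log₁₀(σ'_f/σ'_0) = 0.22×7.2/(1+0.89)×log₁₀(110.79/92.703)
    = 0.8381 × 0.077407 = 0.06487 m

S_c ≈ 64.9 mm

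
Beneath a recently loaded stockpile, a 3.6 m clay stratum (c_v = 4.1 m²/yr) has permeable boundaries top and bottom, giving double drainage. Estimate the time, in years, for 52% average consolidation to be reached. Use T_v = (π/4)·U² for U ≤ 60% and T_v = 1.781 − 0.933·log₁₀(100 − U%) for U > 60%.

t ≈ 0.168 years

Drainage path length: H_d = H/2 = 1.8 m (double drainage).
U ≤ 60%: T_v = (π/4)·U² = (π/4)×0.52² = 0.21237.
t = T_v·H_d²/c_v = 0.21237×1.8²/4.1 = 0.1678 years.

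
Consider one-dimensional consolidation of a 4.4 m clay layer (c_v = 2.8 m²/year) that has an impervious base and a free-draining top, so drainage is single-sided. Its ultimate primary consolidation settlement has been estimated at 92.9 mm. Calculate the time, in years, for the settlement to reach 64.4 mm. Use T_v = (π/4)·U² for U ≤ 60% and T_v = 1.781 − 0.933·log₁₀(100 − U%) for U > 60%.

t ≈ 2.72 years

Drainage path length: H_d = H = 4.4 m (single drainage).
U = S(t)/S_ult = 64.4/92.9 = 0.6932.
U > 60%: T_v = 1.781 − 0.933·log₁₀(100 − 69.322) = 0.39379.
t = T_v·H_d²/c_v = 0.39379×4.4²/2.8 = 2.723 years.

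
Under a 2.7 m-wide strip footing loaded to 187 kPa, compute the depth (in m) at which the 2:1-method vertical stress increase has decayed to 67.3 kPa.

2:1 spreading — at depth z the loaded area has grown by z in each plan dimension:
qB/(B+z) = Δσ_z ⇒ z = qB/Δσ_z − B = 187×2.7/67.3 − 2.7 = 4.802 m

z ≈ 4.8 m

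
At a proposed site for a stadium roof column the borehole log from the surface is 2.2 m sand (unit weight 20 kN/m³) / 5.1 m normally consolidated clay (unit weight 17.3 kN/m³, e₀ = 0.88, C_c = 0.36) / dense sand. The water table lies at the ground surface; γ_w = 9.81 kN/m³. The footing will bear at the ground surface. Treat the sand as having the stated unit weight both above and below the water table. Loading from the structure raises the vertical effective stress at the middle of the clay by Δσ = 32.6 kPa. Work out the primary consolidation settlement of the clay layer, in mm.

Mid-depth of clay below the ground surface: z = 2.2 + 5.1/2 = 4.75 m.
Total vertical stress at mid-clay: σ_v = 20×2.2 + 17.3×2.55 = 88.115 kPa.
Pore pressure: u = 9.81×(4.75 − 0) = 46.598 kPa.
Initial effective stress: σ'_0 = σ_v − u = 88.115 − 46.598 = 41.517 kPa.
Final effective stress: σ'_f = σ'_0 + Δσ = 41.517 + 32.6 = 74.117 kPa.
Normally consolidated clay, so the full stress increment lies on the virgin compression line:
S_c = C_c·H/(1+e₀)·log₁₀(σ'_f/σ'_0) = 0.36×5.1/(1+0.88)×log₁₀(74.117/41.517)
    = 0.9766 × 0.25169 = 0.2458 m

S_c ≈ 246 mm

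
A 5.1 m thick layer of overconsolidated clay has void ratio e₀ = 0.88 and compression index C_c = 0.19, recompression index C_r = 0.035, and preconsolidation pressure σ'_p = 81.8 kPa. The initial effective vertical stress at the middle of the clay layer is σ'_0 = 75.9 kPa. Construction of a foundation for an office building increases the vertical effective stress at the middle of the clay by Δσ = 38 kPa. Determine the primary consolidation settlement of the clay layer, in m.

Final effective stress: σ'_f = 75.9 + 38 = 113.9 kPa.
σ'_f = 113.9 > σ'_p = 81.8 kPa, so the stress path crosses the preconsolidation pressure — recompression up to σ'_p, then virgin compression beyond:
S_c = H/(1+e₀)·[C_r·log₁₀(σ'_p/σ'_0) + C_c·log₁₀(σ'_f/σ'_p)]
    = 5.1/1.88 × [0.035×log₁₀(81.8/75.9) + 0.19×log₁₀(113.9/81.8)]
    = 2.7128 × [0.0011379 + 0.027316] = 0.07719 m

S_c ≈ 0.0772 m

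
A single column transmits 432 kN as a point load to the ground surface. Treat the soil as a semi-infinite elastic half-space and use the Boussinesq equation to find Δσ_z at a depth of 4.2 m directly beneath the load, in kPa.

Boussinesq vertical stress below a point load on an elastic half-space:
Δσ_z = 3P/(2πz²) · [1 + (r/z)²]^(−5/2)
r/z = 0/4.2 = 0; [1+(r/z)²]^(−5/2) = 1.
Δσ_z = 3×432/(2π×4.2²) × 1 = 11.693 × 1 = 11.69 kPa

Δσ_z ≈ 11.7 kPa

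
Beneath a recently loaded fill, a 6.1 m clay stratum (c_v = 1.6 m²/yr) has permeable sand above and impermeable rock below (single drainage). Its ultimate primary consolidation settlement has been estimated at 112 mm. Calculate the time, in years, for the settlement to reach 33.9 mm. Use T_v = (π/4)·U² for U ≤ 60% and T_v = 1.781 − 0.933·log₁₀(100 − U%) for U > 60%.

t ≈ 1.67 years

Drainage path length: H_d = H = 6.1 m (single drainage).
U = S(t)/S_ult = 33.9/112 = 0.3027.
U ≤ 60%: T_v = (π/4)·U² = (π/4)×0.30268² = 0.071954.
t = T_v·H_d²/c_v = 0.071954×6.1²/1.6 = 1.673 years.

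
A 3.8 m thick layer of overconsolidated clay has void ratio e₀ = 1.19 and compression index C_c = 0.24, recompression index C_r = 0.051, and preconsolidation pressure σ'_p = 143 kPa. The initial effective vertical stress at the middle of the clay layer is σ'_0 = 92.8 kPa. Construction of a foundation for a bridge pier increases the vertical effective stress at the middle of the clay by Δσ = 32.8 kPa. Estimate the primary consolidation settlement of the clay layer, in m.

S_c ≈ 0.0116 m

Final effective stress: σ'_f = 92.8 + 32.8 = 125.6 kPa.
σ'_f = 125.6 ≤ σ'_p = 143 kPa, so the clay remains overconsolidated and only the recompression index applies:
S_c = C_r·H/(1+e₀)·log₁₀(σ'_f/σ'_0) = 0.051×3.8/2.19×log₁₀(125.6/92.8)
    = 0.088495 × 0.13144 = 0.01163 m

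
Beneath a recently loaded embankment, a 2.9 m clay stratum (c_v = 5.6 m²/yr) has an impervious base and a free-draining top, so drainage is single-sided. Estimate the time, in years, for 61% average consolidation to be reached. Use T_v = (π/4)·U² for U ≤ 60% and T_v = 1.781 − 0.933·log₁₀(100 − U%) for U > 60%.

t ≈ 0.445 years

Drainage path length: H_d = H = 2.9 m (single drainage).
U > 60%: T_v = 1.781 − 0.933·log₁₀(100 − 61) = 0.29654.
t = T_v·H_d²/c_v = 0.29654×2.9²/5.6 = 0.4453 years.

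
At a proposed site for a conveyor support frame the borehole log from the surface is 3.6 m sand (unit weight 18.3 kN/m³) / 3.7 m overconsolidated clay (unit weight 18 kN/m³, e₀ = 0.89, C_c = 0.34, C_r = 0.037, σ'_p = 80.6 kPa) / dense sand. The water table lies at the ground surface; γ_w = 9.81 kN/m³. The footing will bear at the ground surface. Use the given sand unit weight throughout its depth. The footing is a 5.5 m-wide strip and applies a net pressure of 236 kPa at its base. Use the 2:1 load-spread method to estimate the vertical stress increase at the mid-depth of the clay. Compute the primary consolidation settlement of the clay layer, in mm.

Mid-depth of clay below the ground surface: z = 3.6 + 3.7/2 = 5.45 m.
Total vertical stress at mid-clay: σ_v = 18.3×3.6 + 18×1.85 = 99.18 kPa.
Pore pressure: u = 9.81×(5.45 − 0) = 53.465 kPa.
Initial effective stress: σ'_0 = σ_v − u = 99.18 − 53.465 = 45.715 kPa.
Stress increase at mid-clay by the 2:1 spreading method:
Δσ = qB/(B+z) = 236×5.5/(5.5+5.45) = 118.54 kPa
Final effective stress: σ'_f = 45.715 + 118.54 = 164.25 kPa.
σ'_f = 164.25 > σ'_p = 80.6 kPa, so the stress path crosses the preconsolidation pressure — recompression up to σ'_p, then virgin compression beyond:
S_c = H/(1+e₀)·[C_r·log₁₀(σ'_p/σ'_0) + C_c·log₁₀(σ'_f/σ'_p)]
    = 3.7/1.89 × [0.037×log₁₀(80.6/45.715) + 0.34×log₁₀(164.25/80.6)]
    = 1.9577 × [0.0091122 + 0.10512] = 0.2236 m

S_c ≈ 224 mm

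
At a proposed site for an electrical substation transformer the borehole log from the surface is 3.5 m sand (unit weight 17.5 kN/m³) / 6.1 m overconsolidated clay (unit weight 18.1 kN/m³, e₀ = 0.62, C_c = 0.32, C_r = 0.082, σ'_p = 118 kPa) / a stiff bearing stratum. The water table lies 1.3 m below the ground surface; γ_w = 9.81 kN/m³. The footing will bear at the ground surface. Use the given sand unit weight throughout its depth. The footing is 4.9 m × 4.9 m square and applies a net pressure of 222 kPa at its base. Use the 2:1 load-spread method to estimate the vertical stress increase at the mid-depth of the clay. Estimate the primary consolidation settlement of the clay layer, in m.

Mid-depth of clay below the ground surface: z = 3.5 + 6.1/2 = 6.55 m.
Total vertical stress at mid-clay: σ_v = 17.5×3.5 + 18.1×3.05 = 116.45 kPa.
Pore pressure: u = 9.81×(6.55 − 1.3) = 51.503 kPa.
Initial effective stress: σ'_0 = σ_v − u = 116.45 − 51.503 = 64.947 kPa.
Stress increase at mid-clay by the 2:1 spreading method:
Δσ = qBL/((B+z)(L+z)) = 222×4.9×4.9/((4.9+6.55)(4.9+6.55)) = 40.657 kPa
Final effective stress: σ'_f = 64.947 + 40.657 = 105.6 kPa.
σ'_f = 105.6 ≤ σ'_p = 118 kPa, so the clay remains overconsolidated and only the recompression index applies:
S_c = C_r·H/(1+e₀)·log₁₀(σ'_f/σ'_0) = 0.082×6.1/1.62×log₁₀(105.6/64.947)
    = 0.30876 × 0.2111 = 0.06518 m

S_c ≈ 0.0652 m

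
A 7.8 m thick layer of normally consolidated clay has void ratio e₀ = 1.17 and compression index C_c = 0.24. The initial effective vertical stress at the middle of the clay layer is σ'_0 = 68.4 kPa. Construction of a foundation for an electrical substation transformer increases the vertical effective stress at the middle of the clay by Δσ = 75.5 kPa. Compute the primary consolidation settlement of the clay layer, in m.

S_c ≈ 0.279 m

Final effective stress: σ'_f = σ'_0 + Δσ = 68.4 + 75.5 = 143.9 kPa.
Normally consolidated clay, so the full stress increment lies on the virgin compression line:
S_c = C_c·H/(1+e₀)·log₁₀(σ'_f/σ'_0) = 0.24×7.8/(1+1.17)×log₁₀(143.9/68.4)
    = 0.86267 × 0.323 = 0.2786 m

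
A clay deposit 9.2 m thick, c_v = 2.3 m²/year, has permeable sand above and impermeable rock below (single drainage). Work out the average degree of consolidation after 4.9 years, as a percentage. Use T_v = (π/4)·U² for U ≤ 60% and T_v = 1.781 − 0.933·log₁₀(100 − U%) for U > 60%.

U ≈ 41.2 %

Drainage path length: H_d = H = 9.2 m (single drainage).
T_v = c_v·t/H_d² = 2.3×4.9/9.2² = 0.13315.
T_v = 0.13315 corresponds to the U ≤ 60% branch:
U = √(4T_v/π) = 0.4117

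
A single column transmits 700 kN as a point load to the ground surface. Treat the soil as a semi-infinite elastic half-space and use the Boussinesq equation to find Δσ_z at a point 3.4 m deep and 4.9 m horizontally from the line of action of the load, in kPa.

Δσ_z ≈ 1.74 kPa

Boussinesq vertical stress below a point load on an elastic half-space:
Δσ_z = 3P/(2πz²) · [1 + (r/z)²]^(−5/2)
r/z = 4.9/3.4 = 1.4412; [1+(r/z)²]^(−5/2) = 0.060212.
Δσ_z = 3×700/(2π×3.4²) × 0.060212 = 28.912 × 0.060212 = 1.741 kPa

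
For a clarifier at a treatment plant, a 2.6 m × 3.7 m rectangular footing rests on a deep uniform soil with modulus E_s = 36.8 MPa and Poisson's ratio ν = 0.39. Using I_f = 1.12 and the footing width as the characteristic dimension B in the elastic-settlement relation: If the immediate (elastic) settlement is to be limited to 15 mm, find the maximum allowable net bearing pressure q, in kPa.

q ≈ 224 kPa

E_s = 36.8 MPa = 36800 kPa.
S_e = q·B·(1−ν²)/E_s · I_f  ⇒  q = S_e·E_s / (B·(1−ν²)·I_f).
q = 0.015 × 36800 / (2.6 × 0.8479 × 1.12) = 223.6 kPa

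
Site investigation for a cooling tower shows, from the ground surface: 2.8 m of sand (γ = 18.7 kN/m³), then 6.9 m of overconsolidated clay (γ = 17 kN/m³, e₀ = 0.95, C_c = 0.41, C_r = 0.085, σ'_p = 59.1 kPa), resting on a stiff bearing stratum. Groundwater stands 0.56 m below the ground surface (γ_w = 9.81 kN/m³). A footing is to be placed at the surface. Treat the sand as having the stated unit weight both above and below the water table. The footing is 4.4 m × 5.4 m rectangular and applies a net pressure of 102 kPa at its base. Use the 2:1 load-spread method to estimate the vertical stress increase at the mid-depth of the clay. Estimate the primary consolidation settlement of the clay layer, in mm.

Mid-depth of clay below the ground surface: z = 2.8 + 6.9/2 = 6.25 m.
Total vertical stress at mid-clay: σ_v = 18.7×2.8 + 17×3.45 = 111.01 kPa.
Pore pressure: u = 9.81×(6.25 − 0.56) = 55.819 kPa.
Initial effective stress: σ'_0 = σ_v − u = 111.01 − 55.819 = 55.191 kPa.
Stress increase at mid-clay by the 2:1 spreading method:
Δσ = qBL/((B+z)(L+z)) = 102×4.4×5.4/((4.4+6.25)(5.4+6.25)) = 19.533 kPa
Final effective stress: σ'_f = 55.191 + 19.533 = 74.724 kPa.
σ'_f = 74.724 > σ'_p = 59.1 kPa, so the stress path crosses the preconsolidation pressure — recompression up to σ'_p, then virgin compression beyond:
S_c = H/(1+e₀)·[C_r·log₁₀(σ'_p/σ'_0) + C_c·log₁₀(σ'_f/σ'_p)]
    = 6.9/1.95 × [0.085×log₁₀(59.1/55.191) + 0.41×log₁₀(74.724/59.1)]
    = 3.5385 × [0.0025261 + 0.041768] = 0.1567 m

S_c ≈ 157 mm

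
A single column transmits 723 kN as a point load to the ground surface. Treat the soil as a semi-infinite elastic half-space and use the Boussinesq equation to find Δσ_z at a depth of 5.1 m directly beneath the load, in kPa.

Δσ_z ≈ 13.3 kPa

Boussinesq vertical stress below a point load on an elastic half-space:
Δσ_z = 3P/(2πz²) · [1 + (r/z)²]^(−5/2)
r/z = 0/5.1 = 0; [1+(r/z)²]^(−5/2) = 1.
Δσ_z = 3×723/(2π×5.1²) × 1 = 13.272 × 1 = 13.27 kPa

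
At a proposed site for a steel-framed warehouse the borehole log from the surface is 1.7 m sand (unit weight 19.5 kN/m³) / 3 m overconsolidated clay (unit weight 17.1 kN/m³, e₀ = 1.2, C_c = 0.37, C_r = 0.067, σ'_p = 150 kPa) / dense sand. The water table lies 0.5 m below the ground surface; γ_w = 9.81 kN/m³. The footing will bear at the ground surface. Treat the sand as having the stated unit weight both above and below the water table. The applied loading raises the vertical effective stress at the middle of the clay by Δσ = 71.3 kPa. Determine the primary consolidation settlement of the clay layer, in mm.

Mid-depth of clay below the ground surface: z = 1.7 + 3/2 = 3.2 m.
Total vertical stress at mid-clay: σ_v = 19.5×1.7 + 17.1×1.5 = 58.8 kPa.
Pore pressure: u = 9.81×(3.2 − 0.5) = 26.487 kPa.
Initial effective stress: σ'_0 = σ_v − u = 58.8 − 26.487 = 32.313 kPa.
Final effective stress: σ'_f = 32.313 + 71.3 = 103.61 kPa.
σ'_f = 103.61 ≤ σ'_p = 150 kPa, so the clay remains overconsolidated and only the recompression index applies:
S_c = C_r·H/(1+e₀)·log₁₀(σ'_f/σ'_0) = 0.067×3/2.2×log₁₀(103.61/32.313)
    = 0.091361 × 0.50602 = 0.04623 m

S_c ≈ 46.2 mm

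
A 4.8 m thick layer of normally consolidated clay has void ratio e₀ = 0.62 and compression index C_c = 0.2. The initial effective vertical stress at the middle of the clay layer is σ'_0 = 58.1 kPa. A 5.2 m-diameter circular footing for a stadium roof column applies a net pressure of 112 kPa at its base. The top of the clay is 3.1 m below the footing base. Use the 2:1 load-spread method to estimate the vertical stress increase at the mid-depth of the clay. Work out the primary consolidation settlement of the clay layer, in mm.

S_c ≈ 96.6 mm

Mid-depth of clay below the footing base: z = 3.1 + 4.8/2 = 5.5 m.
Stress increase at mid-clay by the 2:1 spreading method:
Δσ ≈ qD²/(D+z)² = 112×5.2²/(5.2+5.5)² = 26.452 kPa
Final effective stress: σ'_f = σ'_0 + Δσ = 58.1 + 26.452 = 84.552 kPa.
Normally consolidated clay, so the full stress increment lies on the virgin compression line:
S_c = C_c·H/(1+e₀)·log₁₀(σ'_f/σ'_0) = 0.2×4.8/(1+0.62)×log₁₀(84.552/58.1)
    = 0.59259 × 0.16295 = 0.09656 m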